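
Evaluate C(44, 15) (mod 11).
0

Using Lucas' theorem:
Write n=44 and k=15 in base 11:
n in base 11: [4, 0]
k in base 11: [1, 4]
C(44,15) mod 11 = ∏ C(n_i, k_i) mod 11
Digit binomials (mod 11): C(4,1) = 4; C(0,4) = 0 (k_i > n_i)
Product: 4 × 0 = 0 ≡ 0 (mod 11)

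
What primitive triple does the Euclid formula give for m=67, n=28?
(3705, 3752, 5273)

Euclid's formula: a = m² - n², b = 2mn, c = m² + n²
m = 67, n = 28
a = 67² - 28² = 4489 - 784 = 3705
b = 2 × 67 × 28 = 3752
c = 67² + 28² = 4489 + 784 = 5273
Verification: 3705² + 3752² = 13727025 + 14077504 = 27804529 = 5273² ✓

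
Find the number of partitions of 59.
831820

p(n) counts ways to write n as a sum of positive integers (order ignored).
Euler's pentagonal recurrence: p(k) = p(k-1) + p(k-2) - p(k-5) - p(k-7) + p(k-12) + p(k-15) - ... (offsets j(3j∓1)/2, signs ++--, p(0)=1, p(<0)=0).
DP table for k = 0..58: p(0)=1, p(1)=1, p(2)=2, p(3)=3, p(4)=5, p(5)=7, p(6)=11, p(7)=15, p(8)=22, p(9)=30, p(10)=42, p(11)=56, p(12)=77, p(13)=101, p(14)=135, p(15)=176, p(16)=231, p(17)=297, p(18)=385, p(19)=490, p(20)=627, p(21)=792, p(22)=1002, p(23)=1255, p(24)=1575, p(25)=1958, p(26)=2436, p(27)=3010, p(28)=3718, p(29)=4565, p(30)=5604, p(31)=6842, p(32)=8349, p(33)=10143, p(34)=12310, p(35)=14883, p(36)=17977, p(37)=21637, p(38)=26015, p(39)=31185, p(40)=37338, p(41)=44583, p(42)=53174, p(43)=63261, p(44)=75175, p(45)=89134, p(46)=105558, p(47)=124754, p(48)=147273, p(49)=173525, p(50)=204226, p(51)=239943, p(52)=281589, p(53)=329931, p(54)=386155, p(55)=451276, p(56)=526823, p(57)=614154, p(58)=715220.
Final step: p(59) = p(58) + p(57) - p(54) - p(52) + p(47) + p(44) - p(37) - p(33) + p(24) + p(19) - p(8) - p(2)
= 715220 + 614154 - 386155 - 281589 + 124754 + 75175 - 21637 - 10143 + 1575 + 490 - 22 - 2
= 831820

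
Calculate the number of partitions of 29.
4565

p(n) counts ways to write n as a sum of positive integers (order ignored).
Euler's pentagonal recurrence: p(k) = p(k-1) + p(k-2) - p(k-5) - p(k-7) + p(k-12) + p(k-15) - ... (offsets j(3j∓1)/2, signs ++--, p(0)=1, p(<0)=0).
DP table for k = 0..28: p(0)=1, p(1)=1, p(2)=2, p(3)=3, p(4)=5, p(5)=7, p(6)=11, p(7)=15, p(8)=22, p(9)=30, p(10)=42, p(11)=56, p(12)=77, p(13)=101, p(14)=135, p(15)=176, p(16)=231, p(17)=297, p(18)=385, p(19)=490, p(20)=627, p(21)=792, p(22)=1002, p(23)=1255, p(24)=1575, p(25)=1958, p(26)=2436, p(27)=3010, p(28)=3718.
Final step: p(29) = p(28) + p(27) - p(24) - p(22) + p(17) + p(14) - p(7) - p(3)
= 3718 + 3010 - 1575 - 1002 + 297 + 135 - 15 - 3
= 4565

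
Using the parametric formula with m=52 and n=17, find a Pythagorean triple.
(2415, 1768, 2993)

Euclid's formula: a = m² - n², b = 2mn, c = m² + n²
m = 52, n = 17
a = 52² - 17² = 2704 - 289 = 2415
b = 2 × 52 × 17 = 1768
c = 52² + 17² = 2704 + 289 = 2993
Verification: 2415² + 1768² = 5832225 + 3125824 = 8958049 = 2993² ✓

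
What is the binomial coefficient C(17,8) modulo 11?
0

Using Lucas' theorem:
Write n=17 and k=8 in base 11:
n in base 11: [1, 6]
k in base 11: [0, 8]
C(17,8) mod 11 = ∏ C(n_i, k_i) mod 11
Digit binomials (mod 11): C(1,0) = 1; C(6,8) = 0 (k_i > n_i)
Product: 1 × 0 = 0 ≡ 0 (mod 11)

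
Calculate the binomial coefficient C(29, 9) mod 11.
0

Using Lucas' theorem:
Write n=29 and k=9 in base 11:
n in base 11: [2, 7]
k in base 11: [0, 9]
C(29,9) mod 11 = ∏ C(n_i, k_i) mod 11
Digit binomials (mod 11): C(2,0) = 1; C(7,9) = 0 (k_i > n_i)
Product: 1 × 0 = 0 ≡ 0 (mod 11)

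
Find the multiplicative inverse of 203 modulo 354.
143

gcd(203, 354) = 1, so the inverse exists.
Extended Euclidean algorithm on (354, 203):
354 = 1 × 203 + 151  ⟹  151 = (1)·354 + (-1)·203
203 = 1 × 151 + 52  ⟹  52 = (-1)·354 + (2)·203
151 = 2 × 52 + 47  ⟹  47 = (3)·354 + (-5)·203
52 = 1 × 47 + 5  ⟹  5 = (-4)·354 + (7)·203
47 = 9 × 5 + 2  ⟹  2 = (39)·354 + (-68)·203
5 = 2 × 2 + 1  ⟹  1 = (-82)·354 + (143)·203
So (143)·203 ≡ 1 (mod 354), i.e. 203^(-1) ≡ 143 (mod 354).
Check: 203 × 143 = 29029 ≡ 1 (mod 354)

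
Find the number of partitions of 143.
20390982757

p(n) counts ways to write n as a sum of positive integers (order ignored).
Euler's pentagonal recurrence: p(k) = p(k-1) + p(k-2) - p(k-5) - p(k-7) + p(k-12) + p(k-15) - ... (offsets j(3j∓1)/2, signs ++--, p(0)=1, p(<0)=0).
DP table for k = 0..142: p(0)=1, p(1)=1, p(2)=2, p(3)=3, p(4)=5, p(5)=7, p(6)=11, p(7)=15, p(8)=22, p(9)=30, p(10)=42, p(11)=56, p(12)=77, p(13)=101, p(14)=135, p(15)=176, p(16)=231, p(17)=297, p(18)=385, p(19)=490, p(20)=627, p(21)=792, p(22)=1002, p(23)=1255, p(24)=1575, p(25)=1958, p(26)=2436, p(27)=3010, p(28)=3718, p(29)=4565, p(30)=5604, p(31)=6842, p(32)=8349, p(33)=10143, p(34)=12310, p(35)=14883, p(36)=17977, p(37)=21637, p(38)=26015, p(39)=31185, p(40)=37338, p(41)=44583, p(42)=53174, p(43)=63261, p(44)=75175, p(45)=89134, p(46)=105558, p(47)=124754, p(48)=147273, p(49)=173525, p(50)=204226, p(51)=239943, p(52)=281589, p(53)=329931, p(54)=386155, p(55)=451276, p(56)=526823, p(57)=614154, p(58)=715220, p(59)=831820, p(60)=966467, p(61)=1121505, p(62)=1300156, p(63)=1505499, p(64)=1741630, p(65)=2012558, p(66)=2323520, p(67)=2679689, p(68)=3087735, p(69)=3554345, p(70)=4087968, p(71)=4697205, p(72)=5392783, p(73)=6185689, p(74)=7089500, p(75)=8118264, p(76)=9289091, p(77)=10619863, p(78)=12132164, p(79)=13848650, p(80)=15796476, p(81)=18004327, p(82)=20506255, p(83)=23338469, p(84)=26543660, p(85)=30167357, p(86)=34262962, p(87)=38887673, p(88)=44108109, p(89)=49995925, p(90)=56634173, p(91)=64112359, p(92)=72533807, p(93)=82010177, p(94)=92669720, p(95)=104651419, p(96)=118114304, p(97)=133230930, p(98)=150198136, p(99)=169229875, p(100)=190569292, p(101)=214481126, p(102)=241265379, p(103)=271248950, p(104)=304801365, p(105)=342325709, p(106)=384276336, p(107)=431149389, p(108)=483502844, p(109)=541946240, p(110)=607163746, p(111)=679903203, p(112)=761002156, p(113)=851376628, p(114)=952050665, p(115)=1064144451, p(116)=1188908248, p(117)=1327710076, p(118)=1482074143, p(119)=1653668665, p(120)=1844349560, p(121)=2056148051, p(122)=2291320912, p(123)=2552338241, p(124)=2841940500, p(125)=3163127352, p(126)=3519222692, p(127)=3913864295, p(128)=4351078600, p(129)=4835271870, p(130)=5371315400, p(131)=5964539504, p(132)=6620830889, p(133)=7346629512, p(134)=8149040695, p(135)=9035836076, p(136)=10015581680, p(137)=11097645016, p(138)=12292341831, p(139)=13610949895, p(140)=15065878135, p(141)=16670689208, p(142)=18440293320.
Final step: p(143) = p(142) + p(141) - p(138) - p(136) + p(131) + p(128) - p(121) - p(117) + p(108) + p(103) - p(92) - p(86) + p(73) + p(66) - p(51) - p(43) + p(26) + p(17)
= 18440293320 + 16670689208 - 12292341831 - 10015581680 + 5964539504 + 4351078600 - 2056148051 - 1327710076 + 483502844 + 271248950 - 72533807 - 34262962 + 6185689 + 2323520 - 239943 - 63261 + 2436 + 297
= 20390982757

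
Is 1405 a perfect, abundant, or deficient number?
deficient

Proper divisors of 1405: sum = 1 + 5 + 281 = 287
Since 287 < 1405, 1405 is deficient.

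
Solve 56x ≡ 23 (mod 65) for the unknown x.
x ≡ 48 (mod 65)

gcd(56, 65) = 1, which divides 23, so solutions exist.
Find 56^(-1) mod 65 by the extended Euclidean algorithm:
65 = 1 × 56 + 9  ⟹  9 = (1)·65 + (-1)·56
56 = 6 × 9 + 2  ⟹  2 = (-6)·65 + (7)·56
9 = 4 × 2 + 1  ⟹  1 = (25)·65 + (-29)·56
So (-29)·56 ≡ 1 (mod 65), i.e. 56^(-1) ≡ -29 ≡ 36 (mod 65).
x ≡ 36 × 23 = 828 ≡ 48 (mod 65).
Check: 56 × 48 = 2688 ≡ 23 (mod 65).
Unique solution: x ≡ 48 (mod 65)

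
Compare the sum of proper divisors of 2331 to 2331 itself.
deficient

Proper divisors of 2331: sum = 1 + 3 + 7 + 9 + 21 + 37 + 63 + 111 + 259 + 333 + 777 = 1621
Since 1621 < 2331, 2331 is deficient.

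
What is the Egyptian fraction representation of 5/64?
1/13 + 1/832

Greedy algorithm:
5/64: ceiling(64/5) = 13, use 1/13
1/832: ceiling(832/1) = 832, use 1/832
Result: 5/64 = 1/13 + 1/832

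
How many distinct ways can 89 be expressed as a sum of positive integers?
49995925

p(n) counts ways to write n as a sum of positive integers (order ignored).
Euler's pentagonal recurrence: p(k) = p(k-1) + p(k-2) - p(k-5) - p(k-7) + p(k-12) + p(k-15) - ... (offsets j(3j∓1)/2, signs ++--, p(0)=1, p(<0)=0).
DP table for k = 0..88: p(0)=1, p(1)=1, p(2)=2, p(3)=3, p(4)=5, p(5)=7, p(6)=11, p(7)=15, p(8)=22, p(9)=30, p(10)=42, p(11)=56, p(12)=77, p(13)=101, p(14)=135, p(15)=176, p(16)=231, p(17)=297, p(18)=385, p(19)=490, p(20)=627, p(21)=792, p(22)=1002, p(23)=1255, p(24)=1575, p(25)=1958, p(26)=2436, p(27)=3010, p(28)=3718, p(29)=4565, p(30)=5604, p(31)=6842, p(32)=8349, p(33)=10143, p(34)=12310, p(35)=14883, p(36)=17977, p(37)=21637, p(38)=26015, p(39)=31185, p(40)=37338, p(41)=44583, p(42)=53174, p(43)=63261, p(44)=75175, p(45)=89134, p(46)=105558, p(47)=124754, p(48)=147273, p(49)=173525, p(50)=204226, p(51)=239943, p(52)=281589, p(53)=329931, p(54)=386155, p(55)=451276, p(56)=526823, p(57)=614154, p(58)=715220, p(59)=831820, p(60)=966467, p(61)=1121505, p(62)=1300156, p(63)=1505499, p(64)=1741630, p(65)=2012558, p(66)=2323520, p(67)=2679689, p(68)=3087735, p(69)=3554345, p(70)=4087968, p(71)=4697205, p(72)=5392783, p(73)=6185689, p(74)=7089500, p(75)=8118264, p(76)=9289091, p(77)=10619863, p(78)=12132164, p(79)=13848650, p(80)=15796476, p(81)=18004327, p(82)=20506255, p(83)=23338469, p(84)=26543660, p(85)=30167357, p(86)=34262962, p(87)=38887673, p(88)=44108109.
Final step: p(89) = p(88) + p(87) - p(84) - p(82) + p(77) + p(74) - p(67) - p(63) + p(54) + p(49) - p(38) - p(32) + p(19) + p(12)
= 44108109 + 38887673 - 26543660 - 20506255 + 10619863 + 7089500 - 2679689 - 1505499 + 386155 + 173525 - 26015 - 8349 + 490 + 77
= 49995925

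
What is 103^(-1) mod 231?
157

gcd(103, 231) = 1, so the inverse exists.
Extended Euclidean algorithm on (231, 103):
231 = 2 × 103 + 25  ⟹  25 = (1)·231 + (-2)·103
103 = 4 × 25 + 3  ⟹  3 = (-4)·231 + (9)·103
25 = 8 × 3 + 1  ⟹  1 = (33)·231 + (-74)·103
So (-74)·103 ≡ 1 (mod 231), i.e. 103^(-1) ≡ -74 ≡ 157 (mod 231).
Check: 103 × 157 = 16171 ≡ 1 (mod 231)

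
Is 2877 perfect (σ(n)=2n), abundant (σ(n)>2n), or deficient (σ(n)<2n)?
deficient

Proper divisors of 2877: sum = 1 + 3 + 7 + 21 + 137 + 411 + 959 = 1539
Since 1539 < 2877, 2877 is deficient.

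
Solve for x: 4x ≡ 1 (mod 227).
57

gcd(4, 227) = 1, so the inverse exists.
Extended Euclidean algorithm on (227, 4):
227 = 56 × 4 + 3  ⟹  3 = (1)·227 + (-56)·4
4 = 1 × 3 + 1  ⟹  1 = (-1)·227 + (57)·4
So (57)·4 ≡ 1 (mod 227), i.e. 4^(-1) ≡ 57 (mod 227).
Check: 4 × 57 = 228 ≡ 1 (mod 227)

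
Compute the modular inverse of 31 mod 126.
61

gcd(31, 126) = 1, so the inverse exists.
Extended Euclidean algorithm on (126, 31):
126 = 4 × 31 + 2  ⟹  2 = (1)·126 + (-4)·31
31 = 15 × 2 + 1  ⟹  1 = (-15)·126 + (61)·31
So (61)·31 ≡ 1 (mod 126), i.e. 31^(-1) ≡ 61 (mod 126).
Check: 31 × 61 = 1891 ≡ 1 (mod 126)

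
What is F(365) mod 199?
34

Matrix identity: Q^n = [[F_(n+1), F_n], [F_n, F_(n-1)]] with Q = [[1,1],[1,0]].
n = 365 = 101101101₂. Square-and-multiply, entries mod 199:
Q^1 = [[1,1],[1,0]]
Q^2 = (Q^1)² = [[2,1],[1,1]]
Q^5 = (Q^2)²·Q = [[8,5],[5,3]]
Q^11 = (Q^5)²·Q = [[144,89],[89,55]]
Q^22 = (Q^11)² = [[1,0],[0,1]]
Q^45 = (Q^22)²·Q = [[1,1],[1,0]]
Q^91 = (Q^45)²·Q = [[3,2],[2,1]]
Q^182 = (Q^91)² = [[13,8],[8,5]]
Q^365 = (Q^182)²·Q = [[178,34],[34,144]]
F_365 mod 199 = Q^365[0][1] = 34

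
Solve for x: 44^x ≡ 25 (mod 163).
156

Baby-step giant-step with step n = ⌈√163⌉ = 13.
Baby steps 44^j mod 163 (j:value) for j=0..12: 0:1, 1:44, 2:143, 3:98, 4:74, 5:159, 6:150, 7:80, 8:97, 9:30, 10:16, 11:52, 12:6.
Giant-step multiplier: 44^(-13) ≡ 44^(162-13) = 44^149 ≡ 92 (mod 163).
Giant steps γ_i = 25·92^i mod 163: γ_0=25, γ_1=18, γ_2=26, γ_3=110, γ_4=14, γ_5=147, γ_6=158, γ_7=29, γ_8=60, γ_9=141, γ_10=95, γ_11=101, γ_12=1 (in table at j=0).
x = i·n + j = 12·13 + 0 = 156.
Check: 44^156 ≡ 25 (mod 163).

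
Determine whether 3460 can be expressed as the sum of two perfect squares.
18² + 56² (a=18, b=56)

Factorization: 3460 = 2^2 × 5 × 173
By Fermat: n is sum of two squares iff every prime p ≡ 3 (mod 4) appears to even power.
All primes ≡ 3 (mod 4) appear to even power.
Search a = 0, 1, 2, … for 3460 - a² a perfect square: first hit at a = 18: 3460 - 324 = 3136 = 56².
3460 = 18² + 56² = 324 + 3136 ✓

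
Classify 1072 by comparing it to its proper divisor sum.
deficient

Proper divisors of 1072: sum = 1 + 2 + 4 + 8 + 16 + 67 + 134 + 268 + 536 = 1036
Since 1036 < 1072, 1072 is deficient.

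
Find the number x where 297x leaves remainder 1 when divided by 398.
331

gcd(297, 398) = 1, so the inverse exists.
Extended Euclidean algorithm on (398, 297):
398 = 1 × 297 + 101  ⟹  101 = (1)·398 + (-1)·297
297 = 2 × 101 + 95  ⟹  95 = (-2)·398 + (3)·297
101 = 1 × 95 + 6  ⟹  6 = (3)·398 + (-4)·297
95 = 15 × 6 + 5  ⟹  5 = (-47)·398 + (63)·297
6 = 1 × 5 + 1  ⟹  1 = (50)·398 + (-67)·297
So (-67)·297 ≡ 1 (mod 398), i.e. 297^(-1) ≡ -67 ≡ 331 (mod 398).
Check: 297 × 331 = 98307 ≡ 1 (mod 398)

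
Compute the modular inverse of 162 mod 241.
61

gcd(162, 241) = 1, so the inverse exists.
Extended Euclidean algorithm on (241, 162):
241 = 1 × 162 + 79  ⟹  79 = (1)·241 + (-1)·162
162 = 2 × 79 + 4  ⟹  4 = (-2)·241 + (3)·162
79 = 19 × 4 + 3  ⟹  3 = (39)·241 + (-58)·162
4 = 1 × 3 + 1  ⟹  1 = (-41)·241 + (61)·162
So (61)·162 ≡ 1 (mod 241), i.e. 162^(-1) ≡ 61 (mod 241).
Check: 162 × 61 = 9882 ≡ 1 (mod 241)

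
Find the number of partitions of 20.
627

p(n) counts ways to write n as a sum of positive integers (order ignored).
Euler's pentagonal recurrence: p(k) = p(k-1) + p(k-2) - p(k-5) - p(k-7) + p(k-12) + p(k-15) - ... (offsets j(3j∓1)/2, signs ++--, p(0)=1, p(<0)=0).
DP table for k = 0..19: p(0)=1, p(1)=1, p(2)=2, p(3)=3, p(4)=5, p(5)=7, p(6)=11, p(7)=15, p(8)=22, p(9)=30, p(10)=42, p(11)=56, p(12)=77, p(13)=101, p(14)=135, p(15)=176, p(16)=231, p(17)=297, p(18)=385, p(19)=490.
Final step: p(20) = p(19) + p(18) - p(15) - p(13) + p(8) + p(5)
= 490 + 385 - 176 - 101 + 22 + 7
= 627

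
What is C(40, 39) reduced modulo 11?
7

Using Lucas' theorem:
Write n=40 and k=39 in base 11:
n in base 11: [3, 7]
k in base 11: [3, 6]
C(40,39) mod 11 = ∏ C(n_i, k_i) mod 11
Digit binomials (mod 11): C(3,3) = 1; C(7,6) = 7
Product: 1 × 7 = 7 ≡ 7 (mod 11)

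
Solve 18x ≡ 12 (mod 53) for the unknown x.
x ≡ 36 (mod 53)

gcd(18, 53) = 1, which divides 12, so solutions exist.
Find 18^(-1) mod 53 by the extended Euclidean algorithm:
53 = 2 × 18 + 17  ⟹  17 = (1)·53 + (-2)·18
18 = 1 × 17 + 1  ⟹  1 = (-1)·53 + (3)·18
So (3)·18 ≡ 1 (mod 53), i.e. 18^(-1) ≡ 3 (mod 53).
x ≡ 3 × 12 = 36 ≡ 36 (mod 53).
Check: 18 × 36 = 648 ≡ 12 (mod 53).
Unique solution: x ≡ 36 (mod 53)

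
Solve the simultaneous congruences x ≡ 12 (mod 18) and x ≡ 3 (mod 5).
48

Using Chinese Remainder Theorem:
M = 18 × 5 = 90
M1 = 5, M2 = 18
y1 = 5^(-1) mod 18 = 11
y2 = 18^(-1) mod 5 = 2
x = (12×5×11 + 3×18×2) mod 90 = 48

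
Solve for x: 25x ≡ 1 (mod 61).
22

gcd(25, 61) = 1, so the inverse exists.
Extended Euclidean algorithm on (61, 25):
61 = 2 × 25 + 11  ⟹  11 = (1)·61 + (-2)·25
25 = 2 × 11 + 3  ⟹  3 = (-2)·61 + (5)·25
11 = 3 × 3 + 2  ⟹  2 = (7)·61 + (-17)·25
3 = 1 × 2 + 1  ⟹  1 = (-9)·61 + (22)·25
So (22)·25 ≡ 1 (mod 61), i.e. 25^(-1) ≡ 22 (mod 61).
Check: 25 × 22 = 550 ≡ 1 (mod 61)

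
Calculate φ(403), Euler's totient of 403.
360

403 = 13 × 31
φ(n) = n × ∏(1 - 1/p) for each prime p dividing n
φ(403) = 403 × (1 - 1/13) × (1 - 1/31) = 360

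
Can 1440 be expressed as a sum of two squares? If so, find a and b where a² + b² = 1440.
12² + 36² (a=12, b=36)

Factorization: 1440 = 2^5 × 3^2 × 5
By Fermat: n is sum of two squares iff every prime p ≡ 3 (mod 4) appears to even power.
All primes ≡ 3 (mod 4) appear to even power.
Search a = 0, 1, 2, … for 1440 - a² a perfect square: first hit at a = 12: 1440 - 144 = 1296 = 36².
1440 = 12² + 36² = 144 + 1296 ✓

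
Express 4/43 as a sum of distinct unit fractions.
1/11 + 1/473

Greedy algorithm:
4/43: ceiling(43/4) = 11, use 1/11
1/473: ceiling(473/1) = 473, use 1/473
Result: 4/43 = 1/11 + 1/473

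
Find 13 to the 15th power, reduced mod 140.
97

Repeated squaring. Binary of 15 = 1111.
13^1 ≡ 13 (mod 140); 13^2 ≡ 29 (mod 140); 13^4 ≡ 1 (mod 140); 13^8 ≡ 1 (mod 140)
13^15 = 13^1 × 13^2 × 13^4 × 13^8 ≡ 97 (mod 140)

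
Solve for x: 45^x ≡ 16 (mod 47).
4

Baby-step giant-step with step n = ⌈√47⌉ = 7.
Baby steps 45^j mod 47 (j:value) for j=0..6: 0:1, 1:45, 2:4, 3:39, 4:16, 5:15, 6:17.
h = 16 is already in the table at j=4, so x = 4.
Check: 45^4 ≡ 16 (mod 47).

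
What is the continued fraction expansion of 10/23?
[0; 2, 3, 3]

Euclidean algorithm steps:
10 = 0 × 23 + 10
23 = 2 × 10 + 3
10 = 3 × 3 + 1
3 = 3 × 1 + 0
Continued fraction: [0; 2, 3, 3]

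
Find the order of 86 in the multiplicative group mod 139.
69

139 is prime, so ord(86) divides φ(139) = 138.
Divisors of 138: 1, 2, 3, 6, 23, 46, 69, 138.
Repeated squaring: 86^1 ≡ 86, 86^2 ≡ 29, 86^4 ≡ 7, 86^8 ≡ 49, 86^16 ≡ 38, 86^32 ≡ 54, 86^64 ≡ 136, 86^128 ≡ 9 (mod 139).
Test 86^d mod 139 for each divisor d in increasing order:
86^1 ≡ 86
86^2 ≡ 29
86^3 = 86^2·86^1 ≡ 131
86^6 = 86^4·86^2 ≡ 64
86^23 = 86^16·86^4·86^2·86^1 ≡ 96
86^46 = 86^32·86^8·86^4·86^2 ≡ 42
86^69 = 86^64·86^4·86^1 ≡ 1  ← first divisor giving 1
The order is 69.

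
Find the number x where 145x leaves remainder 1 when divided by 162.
19

gcd(145, 162) = 1, so the inverse exists.
Extended Euclidean algorithm on (162, 145):
162 = 1 × 145 + 17  ⟹  17 = (1)·162 + (-1)·145
145 = 8 × 17 + 9  ⟹  9 = (-8)·162 + (9)·145
17 = 1 × 9 + 8  ⟹  8 = (9)·162 + (-10)·145
9 = 1 × 8 + 1  ⟹  1 = (-17)·162 + (19)·145
So (19)·145 ≡ 1 (mod 162), i.e. 145^(-1) ≡ 19 (mod 162).
Check: 145 × 19 = 2755 ≡ 1 (mod 162)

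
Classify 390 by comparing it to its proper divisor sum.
abundant

Proper divisors of 390: sum = 1 + 2 + 3 + 5 + 6 + 10 + 13 + 15 + 26 + 30 + 39 + 65 + 78 + 130 + 195 = 618
Since 618 > 390, 390 is abundant.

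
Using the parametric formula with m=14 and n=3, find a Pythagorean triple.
(187, 84, 205)

Euclid's formula: a = m² - n², b = 2mn, c = m² + n²
m = 14, n = 3
a = 14² - 3² = 196 - 9 = 187
b = 2 × 14 × 3 = 84
c = 14² + 3² = 196 + 9 = 205
Verification: 187² + 84² = 34969 + 7056 = 42025 = 205² ✓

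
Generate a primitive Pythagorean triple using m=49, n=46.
(285, 4508, 4517)

Euclid's formula: a = m² - n², b = 2mn, c = m² + n²
m = 49, n = 46
a = 49² - 46² = 2401 - 2116 = 285
b = 2 × 49 × 46 = 4508
c = 49² + 46² = 2401 + 2116 = 4517
Verification: 285² + 4508² = 81225 + 20322064 = 20403289 = 4517² ✓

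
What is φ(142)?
70

142 = 2 × 71
φ(n) = n × ∏(1 - 1/p) for each prime p dividing n
φ(142) = 142 × (1 - 1/2) × (1 - 1/71) = 70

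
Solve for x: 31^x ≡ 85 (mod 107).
46

Baby-step giant-step with step n = ⌈√107⌉ = 11.
Baby steps 31^j mod 107 (j:value) for j=0..10: 0:1, 1:31, 2:105, 3:45, 4:4, 5:17, 6:99, 7:73, 8:16, 9:68, 10:75.
Giant-step multiplier: 31^(-11) ≡ 31^(106-11) = 31^95 ≡ 59 (mod 107).
Giant steps γ_i = 85·59^i mod 107: γ_0=85, γ_1=93, γ_2=30, γ_3=58, γ_4=105 (in table at j=2).
x = i·n + j = 4·11 + 2 = 46.
Check: 31^46 ≡ 85 (mod 107).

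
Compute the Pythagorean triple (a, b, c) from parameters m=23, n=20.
(129, 920, 929)

Euclid's formula: a = m² - n², b = 2mn, c = m² + n²
m = 23, n = 20
a = 23² - 20² = 529 - 400 = 129
b = 2 × 23 × 20 = 920
c = 23² + 20² = 529 + 400 = 929
Verification: 129² + 920² = 16641 + 846400 = 863041 = 929² ✓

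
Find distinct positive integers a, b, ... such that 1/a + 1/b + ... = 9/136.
1/16 + 1/272

Greedy algorithm:
9/136: ceiling(136/9) = 16, use 1/16
1/272: ceiling(272/1) = 272, use 1/272
Result: 9/136 = 1/16 + 1/272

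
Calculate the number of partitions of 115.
1064144451

p(n) counts ways to write n as a sum of positive integers (order ignored).
Euler's pentagonal recurrence: p(k) = p(k-1) + p(k-2) - p(k-5) - p(k-7) + p(k-12) + p(k-15) - ... (offsets j(3j∓1)/2, signs ++--, p(0)=1, p(<0)=0).
DP table for k = 0..114: p(0)=1, p(1)=1, p(2)=2, p(3)=3, p(4)=5, p(5)=7, p(6)=11, p(7)=15, p(8)=22, p(9)=30, p(10)=42, p(11)=56, p(12)=77, p(13)=101, p(14)=135, p(15)=176, p(16)=231, p(17)=297, p(18)=385, p(19)=490, p(20)=627, p(21)=792, p(22)=1002, p(23)=1255, p(24)=1575, p(25)=1958, p(26)=2436, p(27)=3010, p(28)=3718, p(29)=4565, p(30)=5604, p(31)=6842, p(32)=8349, p(33)=10143, p(34)=12310, p(35)=14883, p(36)=17977, p(37)=21637, p(38)=26015, p(39)=31185, p(40)=37338, p(41)=44583, p(42)=53174, p(43)=63261, p(44)=75175, p(45)=89134, p(46)=105558, p(47)=124754, p(48)=147273, p(49)=173525, p(50)=204226, p(51)=239943, p(52)=281589, p(53)=329931, p(54)=386155, p(55)=451276, p(56)=526823, p(57)=614154, p(58)=715220, p(59)=831820, p(60)=966467, p(61)=1121505, p(62)=1300156, p(63)=1505499, p(64)=1741630, p(65)=2012558, p(66)=2323520, p(67)=2679689, p(68)=3087735, p(69)=3554345, p(70)=4087968, p(71)=4697205, p(72)=5392783, p(73)=6185689, p(74)=7089500, p(75)=8118264, p(76)=9289091, p(77)=10619863, p(78)=12132164, p(79)=13848650, p(80)=15796476, p(81)=18004327, p(82)=20506255, p(83)=23338469, p(84)=26543660, p(85)=30167357, p(86)=34262962, p(87)=38887673, p(88)=44108109, p(89)=49995925, p(90)=56634173, p(91)=64112359, p(92)=72533807, p(93)=82010177, p(94)=92669720, p(95)=104651419, p(96)=118114304, p(97)=133230930, p(98)=150198136, p(99)=169229875, p(100)=190569292, p(101)=214481126, p(102)=241265379, p(103)=271248950, p(104)=304801365, p(105)=342325709, p(106)=384276336, p(107)=431149389, p(108)=483502844, p(109)=541946240, p(110)=607163746, p(111)=679903203, p(112)=761002156, p(113)=851376628, p(114)=952050665.
Final step: p(115) = p(114) + p(113) - p(110) - p(108) + p(103) + p(100) - p(93) - p(89) + p(80) + p(75) - p(64) - p(58) + p(45) + p(38) - p(23) - p(15)
= 952050665 + 851376628 - 607163746 - 483502844 + 271248950 + 190569292 - 82010177 - 49995925 + 15796476 + 8118264 - 1741630 - 715220 + 89134 + 26015 - 1255 - 176
= 1064144451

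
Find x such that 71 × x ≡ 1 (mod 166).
159

gcd(71, 166) = 1, so the inverse exists.
Extended Euclidean algorithm on (166, 71):
166 = 2 × 71 + 24  ⟹  24 = (1)·166 + (-2)·71
71 = 2 × 24 + 23  ⟹  23 = (-2)·166 + (5)·71
24 = 1 × 23 + 1  ⟹  1 = (3)·166 + (-7)·71
So (-7)·71 ≡ 1 (mod 166), i.e. 71^(-1) ≡ -7 ≡ 159 (mod 166).
Check: 71 × 159 = 11289 ≡ 1 (mod 166)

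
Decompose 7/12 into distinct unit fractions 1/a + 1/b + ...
1/2 + 1/12

Greedy algorithm:
7/12: ceiling(12/7) = 2, use 1/2
1/12: ceiling(12/1) = 12, use 1/12
Result: 7/12 = 1/2 + 1/12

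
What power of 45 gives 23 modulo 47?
45

Baby-step giant-step with step n = ⌈√47⌉ = 7.
Baby steps 45^j mod 47 (j:value) for j=0..6: 0:1, 1:45, 2:4, 3:39, 4:16, 5:15, 6:17.
Giant-step multiplier: 45^(-7) ≡ 45^(46-7) = 45^39 ≡ 29 (mod 47).
Giant steps γ_i = 23·29^i mod 47: γ_0=23, γ_1=9, γ_2=26, γ_3=2, γ_4=11, γ_5=37, γ_6=39 (in table at j=3).
x = i·n + j = 6·7 + 3 = 45.
Check: 45^45 ≡ 23 (mod 47).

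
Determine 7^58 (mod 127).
62

Repeated squaring. Binary of 58 = 111010.
7^1 ≡ 7 (mod 127); 7^2 ≡ 49 (mod 127); 7^4 ≡ 115 (mod 127); 7^8 ≡ 17 (mod 127); 7^16 ≡ 35 (mod 127); 7^32 ≡ 82 (mod 127)
7^58 = 7^2 × 7^8 × 7^16 × 7^32 ≡ 62 (mod 127)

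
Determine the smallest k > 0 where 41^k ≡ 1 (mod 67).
66

67 is prime, so ord(41) divides φ(67) = 66.
Divisors of 66: 1, 2, 3, 6, 11, 22, 33, 66.
Repeated squaring: 41^1 ≡ 41, 41^2 ≡ 6, 41^4 ≡ 36, 41^8 ≡ 23, 41^16 ≡ 60, 41^32 ≡ 49, 41^64 ≡ 56 (mod 67).
Test 41^d mod 67 for each divisor d in increasing order:
41^1 ≡ 41
41^2 ≡ 6
41^3 = 41^2·41^1 ≡ 45
41^6 = 41^4·41^2 ≡ 15
41^11 = 41^8·41^2·41^1 ≡ 30
41^22 = 41^16·41^4·41^2 ≡ 29
41^33 = 41^32·41^1 ≡ 66
41^66 = 41^64·41^2 ≡ 1  ← first divisor giving 1
The order is 66.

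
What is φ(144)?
48

144 = 2^4 × 3^2
φ(n) = n × ∏(1 - 1/p) for each prime p dividing n
φ(144) = 144 × (1 - 1/2) × (1 - 1/3) = 48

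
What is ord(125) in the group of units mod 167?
166

167 is prime, so ord(125) divides φ(167) = 166.
Divisors of 166: 1, 2, 83, 166.
Repeated squaring: 125^1 ≡ 125, 125^2 ≡ 94, 125^4 ≡ 152, 125^8 ≡ 58, 125^16 ≡ 24, 125^32 ≡ 75, 125^64 ≡ 114, 125^128 ≡ 137 (mod 167).
Test 125^d mod 167 for each divisor d in increasing order:
125^1 ≡ 125
125^2 ≡ 94
125^83 = 125^64·125^16·125^2·125^1 ≡ 166
125^166 = 125^128·125^32·125^4·125^2 ≡ 1  ← first divisor giving 1
The order is 166.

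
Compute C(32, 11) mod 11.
2

Using Lucas' theorem:
Write n=32 and k=11 in base 11:
n in base 11: [2, 10]
k in base 11: [1, 0]
C(32,11) mod 11 = ∏ C(n_i, k_i) mod 11
Digit binomials (mod 11): C(2,1) = 2; C(10,0) = 1
Product: 2 × 1 = 2 ≡ 2 (mod 11)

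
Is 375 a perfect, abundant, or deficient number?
deficient

Proper divisors of 375: sum = 1 + 3 + 5 + 15 + 25 + 75 + 125 = 249
Since 249 < 375, 375 is deficient.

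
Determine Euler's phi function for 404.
200

404 = 2^2 × 101
φ(n) = n × ∏(1 - 1/p) for each prime p dividing n
φ(404) = 404 × (1 - 1/2) × (1 - 1/101) = 200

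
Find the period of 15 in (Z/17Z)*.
8

17 is prime, so ord(15) divides φ(17) = 16.
Divisors of 16: 1, 2, 4, 8, 16.
Repeated squaring: 15^1 ≡ 15, 15^2 ≡ 4, 15^4 ≡ 16, 15^8 ≡ 1, 15^16 ≡ 1 (mod 17).
Test 15^d mod 17 for each divisor d in increasing order:
15^1 ≡ 15
15^2 ≡ 4
15^4 ≡ 16
15^8 ≡ 1  ← first divisor giving 1
The order is 8.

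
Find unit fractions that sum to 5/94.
1/19 + 1/1786

Greedy algorithm:
5/94: ceiling(94/5) = 19, use 1/19
1/1786: ceiling(1786/1) = 1786, use 1/1786
Result: 5/94 = 1/19 + 1/1786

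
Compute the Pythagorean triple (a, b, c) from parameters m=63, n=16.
(3713, 2016, 4225)

Euclid's formula: a = m² - n², b = 2mn, c = m² + n²
m = 63, n = 16
a = 63² - 16² = 3969 - 256 = 3713
b = 2 × 63 × 16 = 2016
c = 63² + 16² = 3969 + 256 = 4225
Verification: 3713² + 2016² = 13786369 + 4064256 = 17850625 = 4225² ✓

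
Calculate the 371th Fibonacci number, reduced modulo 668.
381

Matrix identity: Q^n = [[F_(n+1), F_n], [F_n, F_(n-1)]] with Q = [[1,1],[1,0]].
n = 371 = 101110011₂. Square-and-multiply, entries mod 668:
Q^1 = [[1,1],[1,0]]
Q^2 = (Q^1)² = [[2,1],[1,1]]
Q^5 = (Q^2)²·Q = [[8,5],[5,3]]
Q^11 = (Q^5)²·Q = [[144,89],[89,55]]
Q^23 = (Q^11)²·Q = [[276,601],[601,343]]
Q^46 = (Q^23)² = [[505,611],[611,562]]
Q^92 = (Q^46)² = [[426,637],[637,457]]
Q^185 = (Q^92)²·Q = [[88,73],[73,15]]
Q^371 = (Q^185)²·Q = [[552,381],[381,171]]
F_371 mod 668 = Q^371[0][1] = 381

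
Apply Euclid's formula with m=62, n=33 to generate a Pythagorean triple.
(2755, 4092, 4933)

Euclid's formula: a = m² - n², b = 2mn, c = m² + n²
m = 62, n = 33
a = 62² - 33² = 3844 - 1089 = 2755
b = 2 × 62 × 33 = 4092
c = 62² + 33² = 3844 + 1089 = 4933
Verification: 2755² + 4092² = 7590025 + 16744464 = 24334489 = 4933² ✓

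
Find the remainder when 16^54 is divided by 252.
64

Repeated squaring. Binary of 54 = 110110.
16^1 ≡ 16 (mod 252); 16^2 ≡ 4 (mod 252); 16^4 ≡ 16 (mod 252); 16^8 ≡ 4 (mod 252); 16^16 ≡ 16 (mod 252); 16^32 ≡ 4 (mod 252)
16^54 = 16^2 × 16^4 × 16^16 × 16^32 ≡ 64 (mod 252)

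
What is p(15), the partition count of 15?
176

p(n) counts ways to write n as a sum of positive integers (order ignored).
Euler's pentagonal recurrence: p(k) = p(k-1) + p(k-2) - p(k-5) - p(k-7) + p(k-12) + p(k-15) - ... (offsets j(3j∓1)/2, signs ++--, p(0)=1, p(<0)=0).
DP table for k = 0..14: p(0)=1, p(1)=1, p(2)=2, p(3)=3, p(4)=5, p(5)=7, p(6)=11, p(7)=15, p(8)=22, p(9)=30, p(10)=42, p(11)=56, p(12)=77, p(13)=101, p(14)=135.
Final step: p(15) = p(14) + p(13) - p(10) - p(8) + p(3) + p(0)
= 135 + 101 - 42 - 22 + 3 + 1
= 176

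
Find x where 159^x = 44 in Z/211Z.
4

Baby-step giant-step with step n = ⌈√211⌉ = 15.
Baby steps 159^j mod 211 (j:value) for j=0..14: 0:1, 1:159, 2:172, 3:129, 4:44, 5:33, 6:183, 7:190, 8:37, 9:186, 10:34, 11:131, 12:151, 13:166, 14:19.
h = 44 is already in the table at j=4, so x = 4.
Check: 159^4 ≡ 44 (mod 211).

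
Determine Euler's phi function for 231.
120

231 = 3 × 7 × 11
φ(n) = n × ∏(1 - 1/p) for each prime p dividing n
φ(231) = 231 × (1 - 1/3) × (1 - 1/7) × (1 - 1/11) = 120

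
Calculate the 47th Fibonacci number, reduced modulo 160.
33

Matrix identity: Q^n = [[F_(n+1), F_n], [F_n, F_(n-1)]] with Q = [[1,1],[1,0]].
n = 47 = 101111₂. Square-and-multiply, entries mod 160:
Q^1 = [[1,1],[1,0]]
Q^2 = (Q^1)² = [[2,1],[1,1]]
Q^5 = (Q^2)²·Q = [[8,5],[5,3]]
Q^11 = (Q^5)²·Q = [[144,89],[89,55]]
Q^23 = (Q^11)²·Q = [[128,17],[17,111]]
Q^47 = (Q^23)²·Q = [[96,33],[33,63]]
F_47 mod 160 = Q^47[0][1] = 33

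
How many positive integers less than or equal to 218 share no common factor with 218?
108

218 = 2 × 109
φ(n) = n × ∏(1 - 1/p) for each prime p dividing n
φ(218) = 218 × (1 - 1/2) × (1 - 1/109) = 108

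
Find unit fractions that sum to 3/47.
1/16 + 1/752

Greedy algorithm:
3/47: ceiling(47/3) = 16, use 1/16
1/752: ceiling(752/1) = 752, use 1/752
Result: 3/47 = 1/16 + 1/752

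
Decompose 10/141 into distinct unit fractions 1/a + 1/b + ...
1/15 + 1/235

Greedy algorithm:
10/141: ceiling(141/10) = 15, use 1/15
1/235: ceiling(235/1) = 235, use 1/235
Result: 10/141 = 1/15 + 1/235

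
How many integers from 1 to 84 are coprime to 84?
24

84 = 2^2 × 3 × 7
φ(n) = n × ∏(1 - 1/p) for each prime p dividing n
φ(84) = 84 × (1 - 1/2) × (1 - 1/3) × (1 - 1/7) = 24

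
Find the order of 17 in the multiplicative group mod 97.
96

97 is prime, so ord(17) divides φ(97) = 96.
Divisors of 96: 1, 2, 3, 4, 6, 8, 12, 16, 24, 32, 48, 96.
Repeated squaring: 17^1 ≡ 17, 17^2 ≡ 95, 17^4 ≡ 4, 17^8 ≡ 16, 17^16 ≡ 62, 17^32 ≡ 61, 17^64 ≡ 35 (mod 97).
Test 17^d mod 97 for each divisor d in increasing order:
17^1 ≡ 17
17^2 ≡ 95
17^3 = 17^2·17^1 ≡ 63
17^4 ≡ 4
17^6 = 17^4·17^2 ≡ 89
17^8 ≡ 16
17^12 = 17^8·17^4 ≡ 64
17^16 ≡ 62
17^24 = 17^16·17^8 ≡ 22
17^32 ≡ 61
17^48 = 17^32·17^16 ≡ 96
17^96 = 17^64·17^32 ≡ 1  ← first divisor giving 1
The order is 96.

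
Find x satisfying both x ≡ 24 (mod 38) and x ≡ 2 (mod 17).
138

Using Chinese Remainder Theorem:
M = 38 × 17 = 646
M1 = 17, M2 = 38
y1 = 17^(-1) mod 38 = 9
y2 = 38^(-1) mod 17 = 13
x = (24×17×9 + 2×38×13) mod 646 = 138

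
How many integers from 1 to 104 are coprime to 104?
48

104 = 2^3 × 13
φ(n) = n × ∏(1 - 1/p) for each prime p dividing n
φ(104) = 104 × (1 - 1/2) × (1 - 1/13) = 48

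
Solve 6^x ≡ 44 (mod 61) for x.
11

Baby-step giant-step with step n = ⌈√61⌉ = 8.
Baby steps 6^j mod 61 (j:value) for j=0..7: 0:1, 1:6, 2:36, 3:33, 4:15, 5:29, 6:52, 7:7.
Giant-step multiplier: 6^(-8) ≡ 6^(60-8) = 6^52 ≡ 16 (mod 61).
Giant steps γ_i = 44·16^i mod 61: γ_0=44, γ_1=33 (in table at j=3).
x = i·n + j = 1·8 + 3 = 11.
Check: 6^11 ≡ 44 (mod 61).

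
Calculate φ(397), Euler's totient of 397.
396

397 = 397
φ(n) = n × ∏(1 - 1/p) for each prime p dividing n
φ(397) = 397 × (1 - 1/397) = 396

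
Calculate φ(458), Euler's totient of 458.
228

458 = 2 × 229
φ(n) = n × ∏(1 - 1/p) for each prime p dividing n
φ(458) = 458 × (1 - 1/2) × (1 - 1/229) = 228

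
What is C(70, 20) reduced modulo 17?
0

Using Lucas' theorem:
Write n=70 and k=20 in base 17:
n in base 17: [4, 2]
k in base 17: [1, 3]
C(70,20) mod 17 = ∏ C(n_i, k_i) mod 17
Digit binomials (mod 17): C(4,1) = 4; C(2,3) = 0 (k_i > n_i)
Product: 4 × 0 = 0 ≡ 0 (mod 17)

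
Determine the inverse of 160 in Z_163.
54

gcd(160, 163) = 1, so the inverse exists.
Extended Euclidean algorithm on (163, 160):
163 = 1 × 160 + 3  ⟹  3 = (1)·163 + (-1)·160
160 = 53 × 3 + 1  ⟹  1 = (-53)·163 + (54)·160
So (54)·160 ≡ 1 (mod 163), i.e. 160^(-1) ≡ 54 (mod 163).
Check: 160 × 54 = 8640 ≡ 1 (mod 163)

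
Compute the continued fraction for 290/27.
[10; 1, 2, 1, 6]

Euclidean algorithm steps:
290 = 10 × 27 + 20
27 = 1 × 20 + 7
20 = 2 × 7 + 6
7 = 1 × 6 + 1
6 = 6 × 1 + 0
Continued fraction: [10; 1, 2, 1, 6]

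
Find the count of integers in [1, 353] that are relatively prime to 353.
352

353 = 353
φ(n) = n × ∏(1 - 1/p) for each prime p dividing n
φ(353) = 353 × (1 - 1/353) = 352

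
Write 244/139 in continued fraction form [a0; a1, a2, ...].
[1; 1, 3, 11, 3]

Euclidean algorithm steps:
244 = 1 × 139 + 105
139 = 1 × 105 + 34
105 = 3 × 34 + 3
34 = 11 × 3 + 1
3 = 3 × 1 + 0
Continued fraction: [1; 1, 3, 11, 3]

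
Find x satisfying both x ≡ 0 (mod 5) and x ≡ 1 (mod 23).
70

Using Chinese Remainder Theorem:
M = 5 × 23 = 115
M1 = 23, M2 = 5
y1 = 23^(-1) mod 5 = 2
y2 = 5^(-1) mod 23 = 14
x = (0×23×2 + 1×5×14) mod 115 = 70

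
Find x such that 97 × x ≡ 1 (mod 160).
33

gcd(97, 160) = 1, so the inverse exists.
Extended Euclidean algorithm on (160, 97):
160 = 1 × 97 + 63  ⟹  63 = (1)·160 + (-1)·97
97 = 1 × 63 + 34  ⟹  34 = (-1)·160 + (2)·97
63 = 1 × 34 + 29  ⟹  29 = (2)·160 + (-3)·97
34 = 1 × 29 + 5  ⟹  5 = (-3)·160 + (5)·97
29 = 5 × 5 + 4  ⟹  4 = (17)·160 + (-28)·97
5 = 1 × 4 + 1  ⟹  1 = (-20)·160 + (33)·97
So (33)·97 ≡ 1 (mod 160), i.e. 97^(-1) ≡ 33 (mod 160).
Check: 97 × 33 = 3201 ≡ 1 (mod 160)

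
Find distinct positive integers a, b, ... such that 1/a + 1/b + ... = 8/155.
1/20 + 1/620

Greedy algorithm:
8/155: ceiling(155/8) = 20, use 1/20
1/620: ceiling(620/1) = 620, use 1/620
Result: 8/155 = 1/20 + 1/620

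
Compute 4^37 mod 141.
79

Repeated squaring. Binary of 37 = 100101.
4^1 ≡ 4 (mod 141); 4^2 ≡ 16 (mod 141); 4^4 ≡ 115 (mod 141); 4^8 ≡ 112 (mod 141); 4^16 ≡ 136 (mod 141); 4^32 ≡ 25 (mod 141)
4^37 = 4^1 × 4^4 × 4^32 ≡ 79 (mod 141)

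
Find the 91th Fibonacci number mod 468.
221

Matrix identity: Q^n = [[F_(n+1), F_n], [F_n, F_(n-1)]] with Q = [[1,1],[1,0]].
n = 91 = 1011011₂. Square-and-multiply, entries mod 468:
Q^1 = [[1,1],[1,0]]
Q^2 = (Q^1)² = [[2,1],[1,1]]
Q^5 = (Q^2)²·Q = [[8,5],[5,3]]
Q^11 = (Q^5)²·Q = [[144,89],[89,55]]
Q^22 = (Q^11)² = [[109,395],[395,182]]
Q^45 = (Q^22)²·Q = [[179,362],[362,285]]
Q^91 = (Q^45)²·Q = [[177,221],[221,424]]
F_91 mod 468 = Q^91[0][1] = 221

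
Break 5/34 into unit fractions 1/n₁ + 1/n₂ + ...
1/7 + 1/238

Greedy algorithm:
5/34: ceiling(34/5) = 7, use 1/7
1/238: ceiling(238/1) = 238, use 1/238
Result: 5/34 = 1/7 + 1/238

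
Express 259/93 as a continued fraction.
[2; 1, 3, 1, 1, 1, 6]

Euclidean algorithm steps:
259 = 2 × 93 + 73
93 = 1 × 73 + 20
73 = 3 × 20 + 13
20 = 1 × 13 + 7
13 = 1 × 7 + 6
7 = 1 × 6 + 1
6 = 6 × 1 + 0
Continued fraction: [2; 1, 3, 1, 1, 1, 6]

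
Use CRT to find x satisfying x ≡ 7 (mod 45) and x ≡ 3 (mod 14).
367

Using Chinese Remainder Theorem:
M = 45 × 14 = 630
M1 = 14, M2 = 45
y1 = 14^(-1) mod 45 = 29
y2 = 45^(-1) mod 14 = 5
x = (7×14×29 + 3×45×5) mod 630 = 367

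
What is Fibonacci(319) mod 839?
45

Matrix identity: Q^n = [[F_(n+1), F_n], [F_n, F_(n-1)]] with Q = [[1,1],[1,0]].
n = 319 = 100111111₂. Square-and-multiply, entries mod 839:
Q^1 = [[1,1],[1,0]]
Q^2 = (Q^1)² = [[2,1],[1,1]]
Q^4 = (Q^2)² = [[5,3],[3,2]]
Q^9 = (Q^4)²·Q = [[55,34],[34,21]]
Q^19 = (Q^9)²·Q = [[53,825],[825,67]]
Q^39 = (Q^19)²·Q = [[486,488],[488,837]]
Q^79 = (Q^39)²·Q = [[738,305],[305,433]]
Q^159 = (Q^79)²·Q = [[609,29],[29,580]]
Q^319 = (Q^159)²·Q = [[127,45],[45,82]]
F_319 mod 839 = Q^319[0][1] = 45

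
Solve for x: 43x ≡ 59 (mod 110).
x ≡ 73 (mod 110)

gcd(43, 110) = 1, which divides 59, so solutions exist.
Find 43^(-1) mod 110 by the extended Euclidean algorithm:
110 = 2 × 43 + 24  ⟹  24 = (1)·110 + (-2)·43
43 = 1 × 24 + 19  ⟹  19 = (-1)·110 + (3)·43
24 = 1 × 19 + 5  ⟹  5 = (2)·110 + (-5)·43
19 = 3 × 5 + 4  ⟹  4 = (-7)·110 + (18)·43
5 = 1 × 4 + 1  ⟹  1 = (9)·110 + (-23)·43
So (-23)·43 ≡ 1 (mod 110), i.e. 43^(-1) ≡ -23 ≡ 87 (mod 110).
x ≡ 87 × 59 = 5133 ≡ 73 (mod 110).
Check: 43 × 73 = 3139 ≡ 59 (mod 110).
Unique solution: x ≡ 73 (mod 110)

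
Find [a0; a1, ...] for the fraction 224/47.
[4; 1, 3, 3, 1, 2]

Euclidean algorithm steps:
224 = 4 × 47 + 36
47 = 1 × 36 + 11
36 = 3 × 11 + 3
11 = 3 × 3 + 2
3 = 1 × 2 + 1
2 = 2 × 1 + 0
Continued fraction: [4; 1, 3, 3, 1, 2]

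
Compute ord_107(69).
53

107 is prime, so ord(69) divides φ(107) = 106.
Divisors of 106: 1, 2, 53, 106.
Repeated squaring: 69^1 ≡ 69, 69^2 ≡ 53, 69^4 ≡ 27, 69^8 ≡ 87, 69^16 ≡ 79, 69^32 ≡ 35, 69^64 ≡ 48 (mod 107).
Test 69^d mod 107 for each divisor d in increasing order:
69^1 ≡ 69
69^2 ≡ 53
69^53 = 69^32·69^16·69^4·69^1 ≡ 1  ← first divisor giving 1
The order is 53.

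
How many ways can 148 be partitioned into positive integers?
33549419497

p(n) counts ways to write n as a sum of positive integers (order ignored).
Euler's pentagonal recurrence: p(k) = p(k-1) + p(k-2) - p(k-5) - p(k-7) + p(k-12) + p(k-15) - ... (offsets j(3j∓1)/2, signs ++--, p(0)=1, p(<0)=0).
DP table for k = 0..147: p(0)=1, p(1)=1, p(2)=2, p(3)=3, p(4)=5, p(5)=7, p(6)=11, p(7)=15, p(8)=22, p(9)=30, p(10)=42, p(11)=56, p(12)=77, p(13)=101, p(14)=135, p(15)=176, p(16)=231, p(17)=297, p(18)=385, p(19)=490, p(20)=627, p(21)=792, p(22)=1002, p(23)=1255, p(24)=1575, p(25)=1958, p(26)=2436, p(27)=3010, p(28)=3718, p(29)=4565, p(30)=5604, p(31)=6842, p(32)=8349, p(33)=10143, p(34)=12310, p(35)=14883, p(36)=17977, p(37)=21637, p(38)=26015, p(39)=31185, p(40)=37338, p(41)=44583, p(42)=53174, p(43)=63261, p(44)=75175, p(45)=89134, p(46)=105558, p(47)=124754, p(48)=147273, p(49)=173525, p(50)=204226, p(51)=239943, p(52)=281589, p(53)=329931, p(54)=386155, p(55)=451276, p(56)=526823, p(57)=614154, p(58)=715220, p(59)=831820, p(60)=966467, p(61)=1121505, p(62)=1300156, p(63)=1505499, p(64)=1741630, p(65)=2012558, p(66)=2323520, p(67)=2679689, p(68)=3087735, p(69)=3554345, p(70)=4087968, p(71)=4697205, p(72)=5392783, p(73)=6185689, p(74)=7089500, p(75)=8118264, p(76)=9289091, p(77)=10619863, p(78)=12132164, p(79)=13848650, p(80)=15796476, p(81)=18004327, p(82)=20506255, p(83)=23338469, p(84)=26543660, p(85)=30167357, p(86)=34262962, p(87)=38887673, p(88)=44108109, p(89)=49995925, p(90)=56634173, p(91)=64112359, p(92)=72533807, p(93)=82010177, p(94)=92669720, p(95)=104651419, p(96)=118114304, p(97)=133230930, p(98)=150198136, p(99)=169229875, p(100)=190569292, p(101)=214481126, p(102)=241265379, p(103)=271248950, p(104)=304801365, p(105)=342325709, p(106)=384276336, p(107)=431149389, p(108)=483502844, p(109)=541946240, p(110)=607163746, p(111)=679903203, p(112)=761002156, p(113)=851376628, p(114)=952050665, p(115)=1064144451, p(116)=1188908248, p(117)=1327710076, p(118)=1482074143, p(119)=1653668665, p(120)=1844349560, p(121)=2056148051, p(122)=2291320912, p(123)=2552338241, p(124)=2841940500, p(125)=3163127352, p(126)=3519222692, p(127)=3913864295, p(128)=4351078600, p(129)=4835271870, p(130)=5371315400, p(131)=5964539504, p(132)=6620830889, p(133)=7346629512, p(134)=8149040695, p(135)=9035836076, p(136)=10015581680, p(137)=11097645016, p(138)=12292341831, p(139)=13610949895, p(140)=15065878135, p(141)=16670689208, p(142)=18440293320, p(143)=20390982757, p(144)=22540654445, p(145)=24908858009, p(146)=27517052599, p(147)=30388671978.
Final step: p(148) = p(147) + p(146) - p(143) - p(141) + p(136) + p(133) - p(126) - p(122) + p(113) + p(108) - p(97) - p(91) + p(78) + p(71) - p(56) - p(48) + p(31) + p(22) - p(3)
= 30388671978 + 27517052599 - 20390982757 - 16670689208 + 10015581680 + 7346629512 - 3519222692 - 2291320912 + 851376628 + 483502844 - 133230930 - 64112359 + 12132164 + 4697205 - 526823 - 147273 + 6842 + 1002 - 3
= 33549419497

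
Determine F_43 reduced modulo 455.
12

Matrix identity: Q^n = [[F_(n+1), F_n], [F_n, F_(n-1)]] with Q = [[1,1],[1,0]].
n = 43 = 101011₂. Square-and-multiply, entries mod 455:
Q^1 = [[1,1],[1,0]]
Q^2 = (Q^1)² = [[2,1],[1,1]]
Q^5 = (Q^2)²·Q = [[8,5],[5,3]]
Q^10 = (Q^5)² = [[89,55],[55,34]]
Q^21 = (Q^10)²·Q = [[421,26],[26,395]]
Q^43 = (Q^21)²·Q = [[298,12],[12,286]]
F_43 mod 455 = Q^43[0][1] = 12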